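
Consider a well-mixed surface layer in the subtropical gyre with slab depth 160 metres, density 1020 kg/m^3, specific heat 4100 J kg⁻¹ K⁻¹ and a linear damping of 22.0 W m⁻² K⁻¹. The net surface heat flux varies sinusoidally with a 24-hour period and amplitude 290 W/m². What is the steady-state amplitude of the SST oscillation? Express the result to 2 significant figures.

Areal heat capacity C = ρ c_p D = 1020 × 4100 × 160 = 6.69×10^8 J m⁻² K⁻¹.
Angular frequency ω = 2π / T = 2π / 86400 s = 7.27×10^-5 s⁻¹.
√((Cω)² + λ²) = √((48700)² + 22.0²) = 48700 W/(m²·K).
Amplitude A = F₀ / √((Cω)²+λ²) = 290 / 48700 = 0.00596 K.

0.0060 K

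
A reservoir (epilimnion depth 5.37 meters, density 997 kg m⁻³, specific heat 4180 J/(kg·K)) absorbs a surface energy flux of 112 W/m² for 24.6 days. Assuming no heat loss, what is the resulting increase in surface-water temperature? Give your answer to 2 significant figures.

11 K

Areal heat capacity C = ρ c_p D = 997 × 4180 × 5.37 = 2.24×10^7 J m⁻² K⁻¹.
Net heat input Q = F Δt = 112 × (24.6 days × 86400 s/day) = 2.38×10^8 J/m².
ΔT = Q / C = 2.38×10^8 / 2.24×10^7 = 10.6 K.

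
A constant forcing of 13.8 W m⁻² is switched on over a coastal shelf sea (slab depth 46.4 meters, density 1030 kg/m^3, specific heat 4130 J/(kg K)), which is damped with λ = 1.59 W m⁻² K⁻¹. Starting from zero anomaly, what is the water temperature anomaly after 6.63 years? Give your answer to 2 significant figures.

7.1 K

Areal heat capacity C = ρ c_p D = 1030 × 4130 × 46.4 = 1.97×10^8 J/(m²·K).
τ = C / λ = 1.97×10^8 / 1.59 = 1.24×10^8 s.
Equilibrium anomaly ΔT_eq = F / λ = 13.8 / 1.59 = 8.68 K.
t = 6.63 years = 2.09×10^8 s, so t/τ = 1.69.
ΔT(t) = ΔT_eq (1 − e^(−t/τ)) = 8.68 × (1 − e^−1.69) = 7.07 K.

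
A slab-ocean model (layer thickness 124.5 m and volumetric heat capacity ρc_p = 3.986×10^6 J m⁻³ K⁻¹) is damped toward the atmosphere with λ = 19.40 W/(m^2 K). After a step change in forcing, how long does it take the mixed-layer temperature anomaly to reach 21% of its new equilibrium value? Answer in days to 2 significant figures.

Areal heat capacity C = ρc_p × D = 3.986×10^6 × 124.5 = 4.96×10^8 J/(m^2 K).
τ = C / λ = 4.96×10^8 / 19.40 = 2.56×10^7 s.
Fraction reached: 1 − e^(−t/τ) = 0.21 ⇒ t = −τ ln(1 − 0.21) = τ × 0.236.
t = 6.03×10^6 s = 69.8 days.

70 days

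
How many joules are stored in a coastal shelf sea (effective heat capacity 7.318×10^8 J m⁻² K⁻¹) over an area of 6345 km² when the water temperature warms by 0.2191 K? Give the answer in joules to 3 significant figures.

Areal heat capacity C = 7.318×10^8 J m⁻² K⁻¹ (given).
Heat per unit area: q = C ΔT = 7.32×10^8 × 0.2191 = 1.60×10^8 J/m².
Total heat: Q = q × A = 1.60×10^8 × (6345 × 10⁶ m²) = 1.02×10^18 J.

1.02×10^18 J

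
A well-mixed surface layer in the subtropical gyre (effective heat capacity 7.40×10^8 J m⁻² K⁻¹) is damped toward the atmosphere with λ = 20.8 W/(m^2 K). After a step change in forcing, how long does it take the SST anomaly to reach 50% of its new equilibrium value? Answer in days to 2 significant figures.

Areal heat capacity C = 7.40×10^8 J m⁻² K⁻¹ (given).
τ = C / λ = 7.40×10^8 / 20.8 = 3.56×10^7 s.
Fraction reached: 1 − e^(−t/τ) = 0.50 ⇒ t = −τ ln(1 − 0.50) = τ × 0.693.
t = 2.47×10^7 s = 285 days.

290 days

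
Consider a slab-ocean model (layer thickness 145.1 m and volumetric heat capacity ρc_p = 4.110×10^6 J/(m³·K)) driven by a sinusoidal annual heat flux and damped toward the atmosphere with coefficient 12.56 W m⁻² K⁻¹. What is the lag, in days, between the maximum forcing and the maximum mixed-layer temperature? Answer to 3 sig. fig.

Areal heat capacity C = ρc_p × D = 4.110×10^6 × 145.1 = 5.96×10^8 J m⁻² K⁻¹.
ω = 2π / 3.15×10^7 s = 1.99×10^-7 s⁻¹.
Phase lag φ = arctan(Cω/λ) = arctan(119/12.56) = 1.47 rad.
Time lag = φ / ω = 1.47 / 1.99×10^-7 = 7.36×10^6 s = 85.1 days.

85.1 days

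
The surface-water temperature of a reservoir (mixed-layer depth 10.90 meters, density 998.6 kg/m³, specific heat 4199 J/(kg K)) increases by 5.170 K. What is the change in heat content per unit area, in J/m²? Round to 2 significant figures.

Areal heat capacity C = ρ c_p D = 998.6 × 4199 × 10.90 = 4.57×10^7 J/(m²·K).
ΔQ = C ΔT = 4.57×10^7 × 5.170 = 2.36×10^8 J/m².

2.4×10^8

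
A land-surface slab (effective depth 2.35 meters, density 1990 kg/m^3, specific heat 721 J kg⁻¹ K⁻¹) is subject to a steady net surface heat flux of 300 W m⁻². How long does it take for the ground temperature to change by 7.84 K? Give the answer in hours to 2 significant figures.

24 hours

Areal heat capacity C = ρ c_p D = 1990 × 721 × 2.35 = 3.37×10^6 J/(m^2 K).
Time required: Δt = C ΔT / F = 3.37×10^6 × 7.84 / 300 = 88100 s.
In hours: 88100 s / (3600 s/hour) = 24.5 hours.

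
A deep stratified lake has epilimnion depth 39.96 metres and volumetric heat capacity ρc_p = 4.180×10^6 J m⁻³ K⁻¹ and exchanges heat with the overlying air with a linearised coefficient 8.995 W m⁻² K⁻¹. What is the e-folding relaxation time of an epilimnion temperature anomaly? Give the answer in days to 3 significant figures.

215 days

Areal heat capacity C = ρc_p × D = 4.180×10^6 × 39.96 = 1.67×10^8 J/(m²·K).
Relaxation time τ = C / λ = 1.67×10^8 / 8.995 = 1.86×10^7 s.
In days: 1.86×10^7 s / (86400 s/day) = 215 days.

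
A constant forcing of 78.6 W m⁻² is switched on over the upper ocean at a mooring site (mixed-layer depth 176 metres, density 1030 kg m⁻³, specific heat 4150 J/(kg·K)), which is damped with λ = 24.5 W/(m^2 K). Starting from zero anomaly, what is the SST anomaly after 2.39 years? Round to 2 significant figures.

2.9 K

Areal heat capacity C = ρ c_p D = 1030 × 4150 × 176 = 7.52×10^8 J/(m^2 K).
τ = C / λ = 7.52×10^8 / 24.5 = 3.07×10^7 s.
Equilibrium anomaly ΔT_eq = F / λ = 78.6 / 24.5 = 3.21 K.
t = 2.39 years = 7.54×10^7 s, so t/τ = 2.46.
ΔT(t) = ΔT_eq (1 − e^(−t/τ)) = 3.21 × (1 − e^−2.46) = 2.93 K.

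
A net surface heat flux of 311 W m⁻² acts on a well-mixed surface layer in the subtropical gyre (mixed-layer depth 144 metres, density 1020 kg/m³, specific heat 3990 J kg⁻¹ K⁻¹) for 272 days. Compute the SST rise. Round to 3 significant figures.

12.5 K

Areal heat capacity C = ρ c_p D = 1020 × 3990 × 144 = 5.86×10^8 J/(m²·K).
Net heat input Q = F Δt = 311 × (272 days × 86400 s/day) = 7.31×10^9 J/m².
ΔT = Q / C = 7.31×10^9 / 5.86×10^8 = 12.5 K.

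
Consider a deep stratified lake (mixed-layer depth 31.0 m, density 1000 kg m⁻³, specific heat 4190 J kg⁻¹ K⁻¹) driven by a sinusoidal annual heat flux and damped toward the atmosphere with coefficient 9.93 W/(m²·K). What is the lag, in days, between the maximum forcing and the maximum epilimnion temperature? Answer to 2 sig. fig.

Areal heat capacity C = ρ c_p D = 1000 × 4190 × 31.0 = 1.30×10^8 J/(m^2 K).
ω = 2π / 3.15×10^7 s = 1.99×10^-7 s⁻¹.
Phase lag φ = arctan(Cω/λ) = arctan(25.9/9.93) = 1.20 rad.
Time lag = φ / ω = 1.20 / 1.99×10^-7 = 6.05×10^6 s = 70.0 days.

70 days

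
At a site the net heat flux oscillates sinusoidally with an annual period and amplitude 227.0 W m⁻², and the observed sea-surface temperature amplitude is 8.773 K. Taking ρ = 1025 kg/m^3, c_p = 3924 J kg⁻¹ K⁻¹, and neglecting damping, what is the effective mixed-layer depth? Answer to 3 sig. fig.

ω = 2π / 3.15×10^7 s = 1.99×10^-7 s⁻¹.
Required C = F₀ / (A ω) = 227.0 / (8.773 × 1.99×10^-7) = 1.30×10^8 J/(m²·K).
D = C / (ρ c_p) = 1.30×10^8 / (1025 × 3924) = 32.3 m.

32.3 m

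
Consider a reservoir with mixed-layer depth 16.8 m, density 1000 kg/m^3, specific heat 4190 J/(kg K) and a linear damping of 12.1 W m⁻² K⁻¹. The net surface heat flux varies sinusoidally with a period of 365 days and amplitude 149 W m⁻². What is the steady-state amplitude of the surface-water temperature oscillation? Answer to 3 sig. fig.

8.04 K

Areal heat capacity C = ρ c_p D = 1000 × 4190 × 16.8 = 7.04×10^7 J m⁻² K⁻¹.
Angular frequency ω = 2π / T = 2π / 3.15×10^7 s = 1.99×10^-7 s⁻¹.
√((Cω)² + λ²) = √((14.0)² + 12.1²) = 18.5 W/(m²·K).
Amplitude A = F₀ / √((Cω)²+λ²) = 149 / 18.5 = 8.04 K.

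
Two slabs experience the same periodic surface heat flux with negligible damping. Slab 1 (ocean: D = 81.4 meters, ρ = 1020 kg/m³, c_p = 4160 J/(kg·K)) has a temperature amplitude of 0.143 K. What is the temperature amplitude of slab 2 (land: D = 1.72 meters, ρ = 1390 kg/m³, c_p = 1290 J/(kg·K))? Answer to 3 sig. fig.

16.0 K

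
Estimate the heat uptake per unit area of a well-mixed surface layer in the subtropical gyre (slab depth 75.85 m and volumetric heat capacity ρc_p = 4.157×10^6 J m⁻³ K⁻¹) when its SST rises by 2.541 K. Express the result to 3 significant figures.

Areal heat capacity C = ρc_p × D = 4.157×10^6 × 75.85 = 3.15×10^8 J/(m^2 K).
ΔQ = C ΔT = 3.15×10^8 × 2.541 = 8.01×10^8 J/m².

8.01×10^8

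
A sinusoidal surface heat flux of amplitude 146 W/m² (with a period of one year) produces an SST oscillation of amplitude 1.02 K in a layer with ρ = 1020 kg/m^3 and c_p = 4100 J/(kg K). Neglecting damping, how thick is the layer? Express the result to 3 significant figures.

ω = 2π / 3.15×10^7 s = 1.99×10^-7 s⁻¹.
Required C = F₀ / (A ω) = 146 / (1.02 × 1.99×10^-7) = 7.18×10^8 J/(m²·K).
D = C / (ρ c_p) = 7.18×10^8 / (1020 × 4100) = 172 m.

172 m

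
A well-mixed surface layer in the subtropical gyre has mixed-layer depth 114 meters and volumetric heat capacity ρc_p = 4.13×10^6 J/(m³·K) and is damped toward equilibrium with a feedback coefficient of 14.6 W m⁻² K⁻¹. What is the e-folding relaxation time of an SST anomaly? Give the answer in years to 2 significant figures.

Areal heat capacity C = ρc_p × D = 4.13×10^6 × 114 = 4.71×10^8 J/(m^2 K).
Relaxation time τ = C / λ = 4.71×10^8 / 14.6 = 3.22×10^7 s.
In years: 3.22×10^7 s / (3.156×10^7 s/year) = 1.02 years.

1.0 years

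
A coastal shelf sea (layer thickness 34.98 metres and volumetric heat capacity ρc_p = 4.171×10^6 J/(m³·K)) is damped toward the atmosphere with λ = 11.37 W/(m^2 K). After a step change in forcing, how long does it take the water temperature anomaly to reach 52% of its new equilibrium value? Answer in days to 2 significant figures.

Areal heat capacity C = ρc_p × D = 4.171×10^6 × 34.98 = 1.46×10^8 J/(m^2 K).
τ = C / λ = 1.46×10^8 / 11.37 = 1.28×10^7 s.
Fraction reached: 1 − e^(−t/τ) = 0.52 ⇒ t = −τ ln(1 − 0.52) = τ × 0.734.
t = 9.42×10^6 s = 109 days.

110 days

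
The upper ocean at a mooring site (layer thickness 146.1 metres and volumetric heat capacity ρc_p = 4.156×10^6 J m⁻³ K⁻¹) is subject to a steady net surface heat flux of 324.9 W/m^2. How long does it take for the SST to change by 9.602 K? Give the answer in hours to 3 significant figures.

4980 hours

Areal heat capacity C = ρc_p × D = 4.156×10^6 × 146.1 = 6.07×10^8 J/(m^2 K).
Time required: Δt = C ΔT / F = 6.07×10^8 × 9.602 / 324.9 = 1.79×10^7 s.
In hours: 1.79×10^7 s / (3600 s/hour) = 4980 hours.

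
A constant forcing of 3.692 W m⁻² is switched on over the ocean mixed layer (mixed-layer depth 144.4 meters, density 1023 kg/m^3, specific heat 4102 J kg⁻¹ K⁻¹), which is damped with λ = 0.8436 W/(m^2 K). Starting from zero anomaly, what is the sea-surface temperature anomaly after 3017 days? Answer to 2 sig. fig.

1.3 K

Areal heat capacity C = ρ c_p D = 1023 × 4102 × 144.4 = 6.06×10^8 J/(m²·K).
τ = C / λ = 6.06×10^8 / 0.8436 = 7.18×10^8 s.
Equilibrium anomaly ΔT_eq = F / λ = 3.692 / 0.8436 = 4.38 K.
t = 3017 days = 2.61×10^8 s, so t/τ = 0.363.
ΔT(t) = ΔT_eq (1 − e^(−t/τ)) = 4.38 × (1 − e^−0.363) = 1.33 K.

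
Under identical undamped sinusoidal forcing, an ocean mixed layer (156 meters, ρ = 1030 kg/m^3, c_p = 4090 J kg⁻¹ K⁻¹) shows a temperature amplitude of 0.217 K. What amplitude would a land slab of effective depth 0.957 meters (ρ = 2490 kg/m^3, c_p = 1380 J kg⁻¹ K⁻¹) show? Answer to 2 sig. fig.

43 K

C_ocean = 6.57×10^8 J/(m²·K); C_land = 3.29×10^6 J/(m²·K).
A ∝ 1/C ⇒ A_land = A_ocean × C_ocean/C_land = 0.217 × 200 = 43.4 K.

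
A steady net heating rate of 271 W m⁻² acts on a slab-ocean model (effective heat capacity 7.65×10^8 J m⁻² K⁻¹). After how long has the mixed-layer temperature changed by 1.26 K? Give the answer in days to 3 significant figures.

Areal heat capacity C = 7.65×10^8 J m⁻² K⁻¹ (given).
Time required: Δt = C ΔT / F = 7.65×10^8 × 1.26 / 271 = 3.56×10^6 s.
In days: 3.56×10^6 s / (86400 s/day) = 41.2 days.

41.2 days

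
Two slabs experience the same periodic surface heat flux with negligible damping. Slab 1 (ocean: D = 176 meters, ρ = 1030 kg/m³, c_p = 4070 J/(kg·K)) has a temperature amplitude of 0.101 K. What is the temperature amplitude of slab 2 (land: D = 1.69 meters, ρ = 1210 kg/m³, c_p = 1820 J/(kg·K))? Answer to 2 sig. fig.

20 K

C_ocean = 7.38×10^8 J/(m²·K); C_land = 3.72×10^6 J/(m²·K).
A ∝ 1/C ⇒ A_land = A_ocean × C_ocean/C_land = 0.101 × 198 = 20.0 K.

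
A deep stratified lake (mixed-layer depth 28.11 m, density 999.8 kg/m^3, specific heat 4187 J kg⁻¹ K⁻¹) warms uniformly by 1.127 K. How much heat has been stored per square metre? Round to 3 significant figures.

1.33×10^8

Areal heat capacity C = ρ c_p D = 999.8 × 4187 × 28.11 = 1.18×10^8 J/(m²·K).
ΔQ = C ΔT = 1.18×10^8 × 1.127 = 1.33×10^8 J/m².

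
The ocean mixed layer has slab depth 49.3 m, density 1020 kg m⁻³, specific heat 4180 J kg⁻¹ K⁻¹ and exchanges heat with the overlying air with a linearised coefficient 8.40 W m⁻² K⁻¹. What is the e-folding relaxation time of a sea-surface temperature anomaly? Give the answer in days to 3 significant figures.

Areal heat capacity C = ρ c_p D = 1020 × 4180 × 49.3 = 2.10×10^8 J m⁻² K⁻¹.
Relaxation time τ = C / λ = 2.10×10^8 / 8.40 = 2.50×10^7 s.
In days: 2.50×10^7 s / (86400 s/day) = 290 days.

290 days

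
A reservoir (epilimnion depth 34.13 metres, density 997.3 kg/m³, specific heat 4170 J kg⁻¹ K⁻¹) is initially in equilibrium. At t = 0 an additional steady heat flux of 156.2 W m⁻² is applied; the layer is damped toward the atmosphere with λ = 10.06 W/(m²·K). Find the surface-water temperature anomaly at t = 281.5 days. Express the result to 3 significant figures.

12.8 K

Areal heat capacity C = ρ c_p D = 997.3 × 4170 × 34.13 = 1.42×10^8 J/(m^2 K).
τ = C / λ = 1.42×10^8 / 10.06 = 1.41×10^7 s.
Equilibrium anomaly ΔT_eq = F / λ = 156.2 / 10.06 = 15.5 K.
t = 281.5 days = 2.43×10^7 s, so t/τ = 1.72.
ΔT(t) = ΔT_eq (1 − e^(−t/τ)) = 15.5 × (1 − e^−1.72) = 12.8 K.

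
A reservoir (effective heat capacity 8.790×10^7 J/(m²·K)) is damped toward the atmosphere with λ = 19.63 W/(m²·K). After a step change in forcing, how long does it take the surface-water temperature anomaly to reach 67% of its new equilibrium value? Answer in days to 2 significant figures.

57 days

Areal heat capacity C = 8.790×10^7 J/(m²·K) (given).
τ = C / λ = 8.79×10^7 / 19.63 = 4.48×10^6 s.
Fraction reached: 1 − e^(−t/τ) = 0.67 ⇒ t = −τ ln(1 − 0.67) = τ × 1.11.
t = 4.96×10^6 s = 57.5 days.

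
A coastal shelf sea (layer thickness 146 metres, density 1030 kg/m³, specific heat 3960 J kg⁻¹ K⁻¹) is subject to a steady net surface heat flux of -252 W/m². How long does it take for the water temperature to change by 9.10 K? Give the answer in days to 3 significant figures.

Areal heat capacity C = ρ c_p D = 1030 × 3960 × 146 = 5.96×10^8 J m⁻² K⁻¹.
Time required: Δt = C ΔT / F = 5.96×10^8 × -9.10 / -252 = 2.15×10^7 s.
In days: 2.15×10^7 s / (86400 s/day) = 249 days.

249 days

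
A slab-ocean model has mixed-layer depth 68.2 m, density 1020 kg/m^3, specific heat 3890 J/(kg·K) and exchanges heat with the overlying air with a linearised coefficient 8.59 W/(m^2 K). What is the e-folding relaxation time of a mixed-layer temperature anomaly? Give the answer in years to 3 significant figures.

0.998 years

Areal heat capacity C = ρ c_p D = 1020 × 3890 × 68.2 = 2.71×10^8 J/(m²·K).
Relaxation time τ = C / λ = 2.71×10^8 / 8.59 = 3.15×10^7 s.
In years: 3.15×10^7 s / (3.156×10^7 s/year) = 0.998 years.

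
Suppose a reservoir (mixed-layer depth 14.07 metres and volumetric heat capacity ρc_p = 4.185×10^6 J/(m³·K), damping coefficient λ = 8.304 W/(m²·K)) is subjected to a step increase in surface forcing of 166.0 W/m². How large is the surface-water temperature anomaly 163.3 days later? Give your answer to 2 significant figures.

Areal heat capacity C = ρc_p × D = 4.185×10^6 × 14.07 = 5.89×10^7 J m⁻² K⁻¹.
τ = C / λ = 5.89×10^7 / 8.304 = 7.09×10^6 s.
Equilibrium anomaly ΔT_eq = F / λ = 166.0 / 8.304 = 20.0 K.
t = 163.3 days = 1.41×10^7 s, so t/τ = 1.99.
ΔT(t) = ΔT_eq (1 − e^(−t/τ)) = 20.0 × (1 − e^−1.99) = 17.3 K.

17 K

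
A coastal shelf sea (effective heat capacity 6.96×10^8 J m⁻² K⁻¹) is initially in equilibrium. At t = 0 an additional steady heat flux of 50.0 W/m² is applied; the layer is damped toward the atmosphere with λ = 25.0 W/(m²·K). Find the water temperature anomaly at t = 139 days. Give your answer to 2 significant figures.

Areal heat capacity C = 6.96×10^8 J m⁻² K⁻¹ (given).
τ = C / λ = 6.96×10^8 / 25.0 = 2.78×10^7 s.
Equilibrium anomaly ΔT_eq = F / λ = 50.0 / 25.0 = 2.00 K.
t = 139 days = 1.20×10^7 s, so t/τ = 0.431.
ΔT(t) = ΔT_eq (1 − e^(−t/τ)) = 2.00 × (1 − e^−0.431) = 0.701 K.

0.70 K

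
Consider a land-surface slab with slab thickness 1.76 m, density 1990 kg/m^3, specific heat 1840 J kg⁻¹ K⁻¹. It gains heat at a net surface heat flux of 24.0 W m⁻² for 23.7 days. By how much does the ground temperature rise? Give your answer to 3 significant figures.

Areal heat capacity C = ρ c_p D = 1990 × 1840 × 1.76 = 6.44×10^6 J/(m^2 K).
Net heat input Q = F Δt = 24.0 × (23.7 days × 86400 s/day) = 4.91×10^7 J/m².
ΔT = Q / C = 4.91×10^7 / 6.44×10^6 = 7.63 K.

7.63 K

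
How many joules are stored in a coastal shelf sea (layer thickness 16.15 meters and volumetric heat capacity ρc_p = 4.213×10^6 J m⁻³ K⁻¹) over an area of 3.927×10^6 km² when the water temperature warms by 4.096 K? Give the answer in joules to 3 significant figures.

Areal heat capacity C = ρc_p × D = 4.213×10^6 × 16.15 = 6.80×10^7 J/(m^2 K).
Heat per unit area: q = C ΔT = 6.80×10^7 × 4.096 = 2.79×10^8 J/m².
Total heat: Q = q × A = 2.79×10^8 × (3.927×10^6 × 10⁶ m²) = 1.09×10^21 J.

1.09×10^21 J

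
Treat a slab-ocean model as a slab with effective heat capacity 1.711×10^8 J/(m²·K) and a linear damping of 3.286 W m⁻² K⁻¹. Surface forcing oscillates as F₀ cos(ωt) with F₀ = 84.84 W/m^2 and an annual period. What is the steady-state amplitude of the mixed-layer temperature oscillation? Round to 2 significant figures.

Areal heat capacity C = 1.711×10^8 J/(m²·K) (given).
Angular frequency ω = 2π / T = 2π / 3.15×10^7 s = 1.99×10^-7 s⁻¹.
√((Cω)² + λ²) = √((34.1)² + 3.286²) = 34.2 W/(m²·K).
Amplitude A = F₀ / √((Cω)²+λ²) = 84.84 / 34.2 = 2.48 K.

2.5 K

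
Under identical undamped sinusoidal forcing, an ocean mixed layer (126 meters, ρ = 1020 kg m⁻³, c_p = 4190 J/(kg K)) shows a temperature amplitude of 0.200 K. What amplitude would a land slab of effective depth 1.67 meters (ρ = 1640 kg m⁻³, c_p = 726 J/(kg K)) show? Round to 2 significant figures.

C_ocean = 5.38×10^8 J/(m²·K); C_land = 1.99×10^6 J/(m²·K).
A ∝ 1/C ⇒ A_land = A_ocean × C_ocean/C_land = 0.200 × 271 = 54.2 K.

54 K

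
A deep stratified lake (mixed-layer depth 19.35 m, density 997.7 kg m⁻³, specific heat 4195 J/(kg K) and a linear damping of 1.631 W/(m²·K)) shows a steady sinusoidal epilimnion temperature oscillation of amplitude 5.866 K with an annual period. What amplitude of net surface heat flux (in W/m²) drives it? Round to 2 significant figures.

95

Areal heat capacity C = ρ c_p D = 997.7 × 4195 × 19.35 = 8.10×10^7 J/(m²·K).
ω = 2π / 3.15×10^7 s = 1.99×10^-7 s⁻¹.
√((Cω)² + λ²) = √((16.1)² + 1.631²) = 16.2 W/(m²·K).
F₀ = A × √((Cω)²+λ²) = 5.866 × 16.2 = 95.1 W/m².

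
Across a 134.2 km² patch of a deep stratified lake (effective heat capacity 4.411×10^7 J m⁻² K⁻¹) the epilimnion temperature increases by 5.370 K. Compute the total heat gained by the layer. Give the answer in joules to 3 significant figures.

Areal heat capacity C = 4.411×10^7 J m⁻² K⁻¹ (given).
Heat per unit area: q = C ΔT = 4.41×10^7 × 5.370 = 2.37×10^8 J/m².
Total heat: Q = q × A = 2.37×10^8 × (134.2 × 10⁶ m²) = 3.18×10^16 J.

3.18×10^16 J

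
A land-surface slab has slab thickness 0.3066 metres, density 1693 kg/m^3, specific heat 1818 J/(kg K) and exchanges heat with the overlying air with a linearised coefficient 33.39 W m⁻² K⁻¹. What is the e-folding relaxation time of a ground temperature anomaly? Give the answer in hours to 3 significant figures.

Areal heat capacity C = ρ c_p D = 1693 × 1818 × 0.3066 = 9.44×10^5 J/(m²·K).
Relaxation time τ = C / λ = 9.44×10^5 / 33.39 = 28300 s.
In hours: 28300 s / (3600 s/hour) = 7.85 hours.

7.85 hours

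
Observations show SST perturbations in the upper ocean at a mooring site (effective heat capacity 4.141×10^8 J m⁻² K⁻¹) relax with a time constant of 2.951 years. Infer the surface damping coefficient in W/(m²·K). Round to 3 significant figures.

Areal heat capacity C = 4.141×10^8 J m⁻² K⁻¹ (given).
τ = 2.951 years = 9.31×10^7 s.
λ = C / τ = 4.14×10^8 / 9.31×10^7 = 4.45 W/(m²·K).

4.45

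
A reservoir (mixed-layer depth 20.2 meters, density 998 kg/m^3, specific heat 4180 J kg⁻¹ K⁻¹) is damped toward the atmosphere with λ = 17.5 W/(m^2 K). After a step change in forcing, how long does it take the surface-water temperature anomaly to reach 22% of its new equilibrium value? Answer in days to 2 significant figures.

14 days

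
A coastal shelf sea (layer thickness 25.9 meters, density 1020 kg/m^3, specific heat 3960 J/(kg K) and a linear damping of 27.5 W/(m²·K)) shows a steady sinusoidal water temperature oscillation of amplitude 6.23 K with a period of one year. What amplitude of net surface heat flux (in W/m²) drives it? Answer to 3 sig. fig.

215

Areal heat capacity C = ρ c_p D = 1020 × 3960 × 25.9 = 1.05×10^8 J/(m^2 K).
ω = 2π / 3.15×10^7 s = 1.99×10^-7 s⁻¹.
√((Cω)² + λ²) = √((20.8)² + 27.5²) = 34.5 W/(m²·K).
F₀ = A × √((Cω)²+λ²) = 6.23 × 34.5 = 215 W/m².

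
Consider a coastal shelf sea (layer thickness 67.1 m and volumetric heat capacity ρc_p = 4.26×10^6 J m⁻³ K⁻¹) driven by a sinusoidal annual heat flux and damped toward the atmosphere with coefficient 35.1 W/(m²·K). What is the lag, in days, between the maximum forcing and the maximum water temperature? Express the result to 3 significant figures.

Areal heat capacity C = ρc_p × D = 4.26×10^6 × 67.1 = 2.86×10^8 J/(m^2 K).
ω = 2π / 3.15×10^7 s = 1.99×10^-7 s⁻¹.
Phase lag φ = arctan(Cω/λ) = arctan(57.0/35.1) = 1.02 rad.
Time lag = φ / ω = 1.02 / 1.99×10^-7 = 5.11×10^6 s = 59.2 days.

59.2 days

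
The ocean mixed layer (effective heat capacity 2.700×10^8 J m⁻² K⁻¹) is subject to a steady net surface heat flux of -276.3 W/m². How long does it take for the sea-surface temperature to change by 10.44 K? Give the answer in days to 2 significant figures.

Areal heat capacity C = 2.700×10^8 J m⁻² K⁻¹ (given).
Time required: Δt = C ΔT / F = 2.70×10^8 × -10.44 / -276.3 = 1.02×10^7 s.
In days: 1.02×10^7 s / (86400 s/day) = 118 days.

120 days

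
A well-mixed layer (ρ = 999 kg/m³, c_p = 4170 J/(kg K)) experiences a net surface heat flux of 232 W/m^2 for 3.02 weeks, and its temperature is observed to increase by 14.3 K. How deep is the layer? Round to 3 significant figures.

7.11 m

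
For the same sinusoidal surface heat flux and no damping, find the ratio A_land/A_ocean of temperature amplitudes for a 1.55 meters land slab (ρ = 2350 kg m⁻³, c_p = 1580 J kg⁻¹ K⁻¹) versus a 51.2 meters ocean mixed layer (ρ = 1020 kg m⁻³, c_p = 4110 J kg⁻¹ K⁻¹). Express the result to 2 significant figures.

C_ocean = 1020 × 4110 × 51.2 = 2.15×10^8 J/(m²·K).
C_land = 2350 × 1580 × 1.55 = 5.76×10^6 J/(m²·K).
Undamped amplitude ∝ 1/C, so A_land/A_ocean = C_ocean/C_land = 37.3.

37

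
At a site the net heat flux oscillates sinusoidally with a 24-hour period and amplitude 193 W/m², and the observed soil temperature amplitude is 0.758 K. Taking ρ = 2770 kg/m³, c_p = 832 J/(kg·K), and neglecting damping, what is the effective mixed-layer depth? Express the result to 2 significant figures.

ω = 2π / 86400 s = 7.27×10^-5 s⁻¹.
Required C = F₀ / (A ω) = 193 / (0.758 × 7.27×10^-5) = 3.50×10^6 J/(m²·K).
D = C / (ρ c_p) = 3.50×10^6 / (2770 × 832) = 1.52 m.

1.5 m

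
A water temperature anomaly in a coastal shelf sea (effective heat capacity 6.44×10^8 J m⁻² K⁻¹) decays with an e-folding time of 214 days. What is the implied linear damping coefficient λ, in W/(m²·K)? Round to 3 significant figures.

Areal heat capacity C = 6.44×10^8 J m⁻² K⁻¹ (given).
τ = 214 days = 1.85×10^7 s.
λ = C / τ = 6.44×10^8 / 1.85×10^7 = 34.8 W/(m²·K).

34.8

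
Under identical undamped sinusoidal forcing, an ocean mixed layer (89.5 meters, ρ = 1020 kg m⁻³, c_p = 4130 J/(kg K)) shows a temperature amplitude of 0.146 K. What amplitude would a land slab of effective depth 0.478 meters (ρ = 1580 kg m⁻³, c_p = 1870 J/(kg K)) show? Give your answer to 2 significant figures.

C_ocean = 3.77×10^8 J/(m²·K); C_land = 1.41×10^6 J/(m²·K).
A ∝ 1/C ⇒ A_land = A_ocean × C_ocean/C_land = 0.146 × 267 = 39.0 K.

39 K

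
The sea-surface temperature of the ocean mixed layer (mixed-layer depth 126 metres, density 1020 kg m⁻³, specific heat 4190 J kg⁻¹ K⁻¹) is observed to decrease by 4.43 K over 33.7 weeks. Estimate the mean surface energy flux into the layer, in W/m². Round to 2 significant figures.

Areal heat capacity C = ρ c_p D = 1020 × 4190 × 126 = 5.38×10^8 J/(m²·K).
Required heat per unit area: Q = C ΔT = 5.38×10^8 × -4.43 = -2.39×10^9 J/m².
Flux F = Q / Δt = -2.39×10^9 / 2.04×10^7 s = -117 W/m².

-120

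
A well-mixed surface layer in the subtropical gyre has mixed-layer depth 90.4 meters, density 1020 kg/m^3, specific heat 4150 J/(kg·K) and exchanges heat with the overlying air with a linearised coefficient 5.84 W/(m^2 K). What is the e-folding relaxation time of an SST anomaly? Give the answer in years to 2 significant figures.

2.1 years

Areal heat capacity C = ρ c_p D = 1020 × 4150 × 90.4 = 3.83×10^8 J/(m²·K).
Relaxation time τ = C / λ = 3.83×10^8 / 5.84 = 6.55×10^7 s.
In years: 6.55×10^7 s / (3.156×10^7 s/year) = 2.08 years.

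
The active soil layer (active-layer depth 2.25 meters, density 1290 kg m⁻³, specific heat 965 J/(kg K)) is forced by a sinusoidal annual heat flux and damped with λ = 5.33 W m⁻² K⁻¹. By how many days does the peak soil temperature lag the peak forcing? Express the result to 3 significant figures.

Areal heat capacity C = ρ c_p D = 1290 × 965 × 2.25 = 2.80×10^6 J m⁻² K⁻¹.
ω = 2π / 3.15×10^7 s = 1.99×10^-7 s⁻¹.
Phase lag φ = arctan(Cω/λ) = arctan(0.558/5.33) = 0.104 rad.
Time lag = φ / ω = 0.104 / 1.99×10^-7 = 5.24×10^5 s = 6.06 days.

6.06 days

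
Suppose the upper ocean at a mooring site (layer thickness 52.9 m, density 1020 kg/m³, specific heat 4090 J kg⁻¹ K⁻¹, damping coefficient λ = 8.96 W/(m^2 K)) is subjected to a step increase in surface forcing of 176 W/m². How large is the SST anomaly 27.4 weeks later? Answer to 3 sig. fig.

Areal heat capacity C = ρ c_p D = 1020 × 4090 × 52.9 = 2.21×10^8 J/(m^2 K).
τ = C / λ = 2.21×10^8 / 8.96 = 2.46×10^7 s.
Equilibrium anomaly ΔT_eq = F / λ = 176 / 8.96 = 19.6 K.
t = 27.4 weeks = 1.66×10^7 s, so t/τ = 0.673.
ΔT(t) = ΔT_eq (1 − e^(−t/τ)) = 19.6 × (1 − e^−0.673) = 9.62 K.

9.62 K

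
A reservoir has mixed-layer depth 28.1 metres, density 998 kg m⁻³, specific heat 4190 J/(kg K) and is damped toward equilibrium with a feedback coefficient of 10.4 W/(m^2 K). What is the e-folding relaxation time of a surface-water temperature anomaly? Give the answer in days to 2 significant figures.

130 days

Areal heat capacity C = ρ c_p D = 998 × 4190 × 28.1 = 1.18×10^8 J/(m²·K).
Relaxation time τ = C / λ = 1.18×10^8 / 10.4 = 1.13×10^7 s.
In days: 1.13×10^7 s / (86400 s/day) = 131 days.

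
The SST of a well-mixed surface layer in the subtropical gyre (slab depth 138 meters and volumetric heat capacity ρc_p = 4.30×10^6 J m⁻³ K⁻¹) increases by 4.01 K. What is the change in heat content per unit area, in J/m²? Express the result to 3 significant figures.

2.38×10^9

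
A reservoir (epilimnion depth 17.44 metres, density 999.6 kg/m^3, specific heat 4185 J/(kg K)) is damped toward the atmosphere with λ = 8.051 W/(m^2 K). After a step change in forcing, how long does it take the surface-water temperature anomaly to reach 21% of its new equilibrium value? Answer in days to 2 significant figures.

Areal heat capacity C = ρ c_p D = 999.6 × 4185 × 17.44 = 7.30×10^7 J/(m^2 K).
τ = C / λ = 7.30×10^7 / 8.051 = 9.06×10^6 s.
Fraction reached: 1 − e^(−t/τ) = 0.21 ⇒ t = −τ ln(1 − 0.21) = τ × 0.236.
t = 2.14×10^6 s = 24.7 days.

25 days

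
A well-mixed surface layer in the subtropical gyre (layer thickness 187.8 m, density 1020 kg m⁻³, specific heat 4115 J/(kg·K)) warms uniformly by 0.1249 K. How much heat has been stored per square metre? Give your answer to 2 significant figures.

Areal heat capacity C = ρ c_p D = 1020 × 4115 × 187.8 = 7.88×10^8 J/(m²·K).
ΔQ = C ΔT = 7.88×10^8 × 0.1249 = 9.85×10^7 J/m².

9.8×10^7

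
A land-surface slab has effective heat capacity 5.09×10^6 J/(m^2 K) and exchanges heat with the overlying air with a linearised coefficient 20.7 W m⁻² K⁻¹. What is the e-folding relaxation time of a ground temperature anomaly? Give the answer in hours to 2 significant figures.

Areal heat capacity C = 5.09×10^6 J/(m^2 K) (given).
Relaxation time τ = C / λ = 5.09×10^6 / 20.7 = 2.46×10^5 s.
In hours: 2.46×10^5 s / (3600 s/hour) = 68.3 hours.

68 hours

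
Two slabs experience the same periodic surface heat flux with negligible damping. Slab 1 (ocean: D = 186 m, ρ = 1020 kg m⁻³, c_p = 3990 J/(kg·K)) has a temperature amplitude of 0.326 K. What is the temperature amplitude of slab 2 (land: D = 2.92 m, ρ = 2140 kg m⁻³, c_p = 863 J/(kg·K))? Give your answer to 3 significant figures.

45.8 K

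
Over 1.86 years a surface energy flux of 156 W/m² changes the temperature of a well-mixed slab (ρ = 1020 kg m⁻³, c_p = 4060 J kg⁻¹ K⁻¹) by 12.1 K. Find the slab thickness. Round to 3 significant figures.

Heat input Q = F Δt = 156 × 5.87×10^7 s = 9.16×10^9 J/m².
Required areal heat capacity C = Q / ΔT = 7.57×10^8 J/(m²·K).
Depth D = C / (ρ c_p) = 7.57×10^8 / (1020 × 4060) = 183 m.

183 m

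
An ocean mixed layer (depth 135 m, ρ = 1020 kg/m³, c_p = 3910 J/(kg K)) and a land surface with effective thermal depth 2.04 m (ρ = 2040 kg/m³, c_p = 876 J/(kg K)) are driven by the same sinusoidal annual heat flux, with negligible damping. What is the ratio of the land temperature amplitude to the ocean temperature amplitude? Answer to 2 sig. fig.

C_ocean = 1020 × 3910 × 135 = 5.38×10^8 J/(m²·K).
C_land = 2040 × 876 × 2.04 = 3.65×10^6 J/(m²·K).
Undamped amplitude ∝ 1/C, so A_land/A_ocean = C_ocean/C_land = 148.

150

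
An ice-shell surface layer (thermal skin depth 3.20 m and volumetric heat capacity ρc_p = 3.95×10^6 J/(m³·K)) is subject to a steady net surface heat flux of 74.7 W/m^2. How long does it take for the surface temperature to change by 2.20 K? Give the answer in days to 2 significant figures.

4.3 days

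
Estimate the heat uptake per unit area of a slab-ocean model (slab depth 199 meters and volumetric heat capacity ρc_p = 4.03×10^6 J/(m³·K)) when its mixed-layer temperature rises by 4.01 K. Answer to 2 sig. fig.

3.2×10^9

Areal heat capacity C = ρc_p × D = 4.03×10^6 × 199 = 8.02×10^8 J/(m^2 K).
ΔQ = C ΔT = 8.02×10^8 × 4.01 = 3.22×10^9 J/m².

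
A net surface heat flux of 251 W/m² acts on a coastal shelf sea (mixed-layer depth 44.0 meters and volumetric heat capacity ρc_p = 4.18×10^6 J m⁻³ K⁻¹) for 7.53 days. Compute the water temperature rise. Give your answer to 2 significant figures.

Areal heat capacity C = ρc_p × D = 4.18×10^6 × 44.0 = 1.84×10^8 J/(m²·K).
Net heat input Q = F Δt = 251 × (7.53 days × 86400 s/day) = 1.63×10^8 J/m².
ΔT = Q / C = 1.63×10^8 / 1.84×10^8 = 0.888 K.

0.89 K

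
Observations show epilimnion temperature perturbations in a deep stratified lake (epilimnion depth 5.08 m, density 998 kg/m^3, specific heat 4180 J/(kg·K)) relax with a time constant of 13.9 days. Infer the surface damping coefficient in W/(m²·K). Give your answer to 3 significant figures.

17.6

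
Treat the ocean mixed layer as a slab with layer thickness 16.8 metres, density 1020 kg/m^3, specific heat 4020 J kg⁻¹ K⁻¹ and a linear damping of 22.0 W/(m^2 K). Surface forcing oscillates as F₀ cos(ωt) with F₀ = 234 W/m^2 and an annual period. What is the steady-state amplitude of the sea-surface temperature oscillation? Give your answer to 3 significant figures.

Areal heat capacity C = ρ c_p D = 1020 × 4020 × 16.8 = 6.89×10^7 J/(m^2 K).
Angular frequency ω = 2π / T = 2π / 3.15×10^7 s = 1.99×10^-7 s⁻¹.
√((Cω)² + λ²) = √((13.7)² + 22.0²) = 25.9 W/(m²·K).
Amplitude A = F₀ / √((Cω)²+λ²) = 234 / 25.9 = 9.02 K.

9.02 K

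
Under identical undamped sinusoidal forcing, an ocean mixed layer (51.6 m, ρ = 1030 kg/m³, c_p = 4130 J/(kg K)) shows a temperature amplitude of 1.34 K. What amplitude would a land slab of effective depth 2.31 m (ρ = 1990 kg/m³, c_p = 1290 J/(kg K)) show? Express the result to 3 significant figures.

C_ocean = 2.20×10^8 J/(m²·K); C_land = 5.93×10^6 J/(m²·K).
A ∝ 1/C ⇒ A_land = A_ocean × C_ocean/C_land = 1.34 × 37.0 = 49.6 K.

49.6 K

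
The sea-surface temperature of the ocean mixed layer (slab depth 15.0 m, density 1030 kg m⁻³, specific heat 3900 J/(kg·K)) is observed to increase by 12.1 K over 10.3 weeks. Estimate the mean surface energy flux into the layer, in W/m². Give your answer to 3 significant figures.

117

Areal heat capacity C = ρ c_p D = 1030 × 3900 × 15.0 = 6.03×10^7 J/(m²·K).
Required heat per unit area: Q = C ΔT = 6.03×10^7 × 12.1 = 7.29×10^8 J/m².
Flux F = Q / Δt = 7.29×10^8 / 6.23×10^6 s = 117 W/m².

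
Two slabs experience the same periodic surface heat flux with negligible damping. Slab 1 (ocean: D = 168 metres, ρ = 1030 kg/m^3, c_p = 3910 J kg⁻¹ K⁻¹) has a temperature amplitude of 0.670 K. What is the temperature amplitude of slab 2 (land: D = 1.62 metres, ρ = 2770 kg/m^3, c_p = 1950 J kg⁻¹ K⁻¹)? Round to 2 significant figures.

52 K

C_ocean = 6.77×10^8 J/(m²·K); C_land = 8.75×10^6 J/(m²·K).
A ∝ 1/C ⇒ A_land = A_ocean × C_ocean/C_land = 0.670 × 77.3 = 51.8 K.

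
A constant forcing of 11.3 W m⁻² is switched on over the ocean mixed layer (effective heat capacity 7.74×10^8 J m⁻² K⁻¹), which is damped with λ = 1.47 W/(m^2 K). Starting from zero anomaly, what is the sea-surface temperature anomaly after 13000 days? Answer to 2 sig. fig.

Areal heat capacity C = 7.74×10^8 J m⁻² K⁻¹ (given).
τ = C / λ = 7.74×10^8 / 1.47 = 5.27×10^8 s.
Equilibrium anomaly ΔT_eq = F / λ = 11.3 / 1.47 = 7.69 K.
t = 13000 days = 1.12×10^9 s, so t/τ = 2.13.
ΔT(t) = ΔT_eq (1 − e^(−t/τ)) = 7.69 × (1 − e^−2.13) = 6.78 K.

6.8 K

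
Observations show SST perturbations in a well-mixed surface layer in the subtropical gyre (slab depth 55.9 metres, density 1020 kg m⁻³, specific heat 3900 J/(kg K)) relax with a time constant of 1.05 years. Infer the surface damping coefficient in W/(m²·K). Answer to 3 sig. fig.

Areal heat capacity C = ρ c_p D = 1020 × 3900 × 55.9 = 2.22×10^8 J m⁻² K⁻¹.
τ = 1.05 years = 3.31×10^7 s.
λ = C / τ = 2.22×10^8 / 3.31×10^7 = 6.71 W/(m²·K).

6.71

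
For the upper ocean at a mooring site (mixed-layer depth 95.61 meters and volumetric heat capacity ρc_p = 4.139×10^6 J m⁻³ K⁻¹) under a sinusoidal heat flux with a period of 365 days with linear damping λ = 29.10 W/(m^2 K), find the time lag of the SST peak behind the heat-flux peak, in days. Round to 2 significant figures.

71 days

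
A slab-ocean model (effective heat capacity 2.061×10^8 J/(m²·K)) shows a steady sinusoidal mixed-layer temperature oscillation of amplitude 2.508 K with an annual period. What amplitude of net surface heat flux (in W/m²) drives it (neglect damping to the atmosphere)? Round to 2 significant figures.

Areal heat capacity C = 2.061×10^8 J/(m²·K) (given).
ω = 2π / 3.15×10^7 s = 1.99×10^-7 s⁻¹.
Cω = 2.06×10^8 × 1.99×10^-7 = 41.1 W/(m²·K).
F₀ = A × Cω = 2.508 × 41.1 = 103 W/m².

100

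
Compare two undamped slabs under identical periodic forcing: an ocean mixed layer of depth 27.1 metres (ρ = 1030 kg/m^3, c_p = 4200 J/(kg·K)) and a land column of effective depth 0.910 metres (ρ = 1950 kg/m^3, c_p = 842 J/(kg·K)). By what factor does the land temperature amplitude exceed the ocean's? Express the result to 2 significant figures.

C_ocean = 1030 × 4200 × 27.1 = 1.17×10^8 J/(m²·K).
C_land = 1950 × 842 × 0.910 = 1.49×10^6 J/(m²·K).
Undamped amplitude ∝ 1/C, so A_land/A_ocean = C_ocean/C_land = 78.5.

78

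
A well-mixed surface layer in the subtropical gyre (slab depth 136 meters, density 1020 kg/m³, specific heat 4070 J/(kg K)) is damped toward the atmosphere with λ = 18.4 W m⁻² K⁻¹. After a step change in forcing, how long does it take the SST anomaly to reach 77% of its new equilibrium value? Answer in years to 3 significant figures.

Areal heat capacity C = ρ c_p D = 1020 × 4070 × 136 = 5.65×10^8 J m⁻² K⁻¹.
τ = C / λ = 5.65×10^8 / 18.4 = 3.07×10^7 s.
Fraction reached: 1 − e^(−t/τ) = 0.77 ⇒ t = −τ ln(1 − 0.77) = τ × 1.47.
t = 4.51×10^7 s = 1.43 years.

1.43 years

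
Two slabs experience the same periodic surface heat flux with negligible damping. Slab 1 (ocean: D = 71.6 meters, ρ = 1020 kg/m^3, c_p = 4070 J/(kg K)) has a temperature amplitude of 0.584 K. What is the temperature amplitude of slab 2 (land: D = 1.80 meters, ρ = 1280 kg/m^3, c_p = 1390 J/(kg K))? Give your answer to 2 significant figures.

C_ocean = 2.97×10^8 J/(m²·K); C_land = 3.20×10^6 J/(m²·K).
A ∝ 1/C ⇒ A_land = A_ocean × C_ocean/C_land = 0.584 × 92.8 = 54.2 K.

54 K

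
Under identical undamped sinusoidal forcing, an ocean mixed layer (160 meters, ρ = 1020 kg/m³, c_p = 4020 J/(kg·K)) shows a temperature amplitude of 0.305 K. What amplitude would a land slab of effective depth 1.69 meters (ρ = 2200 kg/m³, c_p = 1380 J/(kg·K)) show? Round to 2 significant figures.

C_ocean = 6.56×10^8 J/(m²·K); C_land = 5.13×10^6 J/(m²·K).
A ∝ 1/C ⇒ A_land = A_ocean × C_ocean/C_land = 0.305 × 128 = 39.0 K.

39 K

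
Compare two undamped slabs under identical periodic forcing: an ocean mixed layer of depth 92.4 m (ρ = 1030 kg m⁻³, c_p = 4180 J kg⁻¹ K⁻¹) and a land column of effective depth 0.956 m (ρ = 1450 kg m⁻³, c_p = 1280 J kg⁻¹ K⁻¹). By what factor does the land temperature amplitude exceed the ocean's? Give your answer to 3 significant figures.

224

C_ocean = 1030 × 4180 × 92.4 = 3.98×10^8 J/(m²·K).
C_land = 1450 × 1280 × 0.956 = 1.77×10^6 J/(m²·K).
Undamped amplitude ∝ 1/C, so A_land/A_ocean = C_ocean/C_land = 224.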